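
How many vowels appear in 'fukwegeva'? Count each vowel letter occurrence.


Scanning each character of 'fukwegeva':
  Position 1: 'f' -> consonant (running count: 0)
  Position 2: 'u' -> vowel (running count: 1)
  Position 3: 'k' -> consonant (running count: 1)
  Position 4: 'w' -> consonant (running count: 1)
  Position 5: 'e' -> vowel (running count: 2)
  Position 6: 'g' -> consonant (running count: 2)
  Position 7: 'e' -> vowel (running count: 3)
  Position 8: 'v' -> consonant (running count: 3)
  Position 9: 'a' -> vowel (running count: 4)
Total vowels: 4

4


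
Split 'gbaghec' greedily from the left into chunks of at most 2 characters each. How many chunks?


'gbaghec' has 7 characters.
Chunking with max size 2:
  Chunk 1: 'gb' (positions 0-1)
  Chunk 2: 'ag' (positions 2-3)
  Chunk 3: 'he' (positions 4-5)
  Chunk 4: 'c' (positions 6-6)
Total chunks: ceil(7 / 2) = 4

4


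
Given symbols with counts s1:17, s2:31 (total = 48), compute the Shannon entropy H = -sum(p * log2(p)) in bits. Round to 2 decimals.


Computing entropy H = -sum(p_i * log2(p_i)):
  s1: p = 17/48 = 0.3542, -p*log2(p) = 0.5304
  s2: p = 31/48 = 0.6458, -p*log2(p) = 0.4074
H = sum of terms = 0.9378
Rounded to 2 decimals: 0.94

0.94


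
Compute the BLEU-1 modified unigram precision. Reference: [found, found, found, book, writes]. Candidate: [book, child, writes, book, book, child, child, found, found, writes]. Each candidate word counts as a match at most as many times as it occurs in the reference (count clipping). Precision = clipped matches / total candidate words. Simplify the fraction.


Reference word counts: {'book': 1, 'found': 3, 'writes': 1}
Checking each candidate word (with clipping):
  'book' -> in reference (ref count 1, used 1/1) -> match (matches: 1)
  'child' -> not in reference -> no match (matches: 1)
  'writes' -> in reference (ref count 1, used 1/1) -> match (matches: 2)
  'book' -> ref count 1 already used up (1/1) -> clipped, no match (matches: 2)
  'book' -> ref count 1 already used up (1/1) -> clipped, no match (matches: 2)
  'child' -> not in reference -> no match (matches: 2)
  'child' -> not in reference -> no match (matches: 2)
  'found' -> in reference (ref count 3, used 1/3) -> match (matches: 3)
  'found' -> in reference (ref count 3, used 2/3) -> match (matches: 4)
  'writes' -> ref count 1 already used up (1/1) -> clipped, no match (matches: 4)
Clipped matches: 4, Candidate length: 10
Precision = 4/10 = 2/5

2/5


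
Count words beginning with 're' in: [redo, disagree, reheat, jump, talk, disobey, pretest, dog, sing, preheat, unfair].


Checking each word for prefix 're':
  'redo' -> YES, starts with 're' (count: 1)
  'disagree' -> no (count: 1)
  'reheat' -> YES, starts with 're' (count: 2)
  'jump' -> no (count: 2)
  'talk' -> no (count: 2)
  'disobey' -> no (count: 2)
  'pretest' -> no (count: 2)
  'dog' -> no (count: 2)
  'sing' -> no (count: 2)
  'preheat' -> no (count: 2)
  'unfair' -> no (count: 2)
Total with prefix 're': 2

2


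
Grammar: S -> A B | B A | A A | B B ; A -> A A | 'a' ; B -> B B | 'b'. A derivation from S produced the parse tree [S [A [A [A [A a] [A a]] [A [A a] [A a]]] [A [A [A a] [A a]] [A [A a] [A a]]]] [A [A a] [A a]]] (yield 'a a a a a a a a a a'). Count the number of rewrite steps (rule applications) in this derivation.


Every bracketed nonterminal node [X ...] in the tree is produced by exactly one rule application.
Reading the tree off as a leftmost derivation:
  Step 1: S  =>  A A   (applied S -> A A)
  Step 2: A A  =>  A A A   (applied A -> A A)
  Step 3: A A A  =>  A A A A   (applied A -> A A)
  Step 4: A A A A  =>  A A A A A   (applied A -> A A)
  Step 5: A A A A A  =>  a A A A A   (applied A -> a)
  Step 6: a A A A A  =>  a a A A A   (applied A -> a)
  Step 7: a a A A A  =>  a a A A A A   (applied A -> A A)
  Step 8: a a A A A A  =>  a a a A A A   (applied A -> a)
  Step 9: a a a A A A  =>  a a a a A A   (applied A -> a)
  Step 10: a a a a A A  =>  a a a a A A A   (applied A -> A A)
  Step 11: a a a a A A A  =>  a a a a A A A A   (applied A -> A A)
  Step 12: a a a a A A A A  =>  a a a a a A A A   (applied A -> a)
  Step 13: a a a a a A A A  =>  a a a a a a A A   (applied A -> a)
  Step 14: a a a a a a A A  =>  a a a a a a A A A   (applied A -> A A)
  Step 15: a a a a a a A A A  =>  a a a a a a a A A   (applied A -> a)
  Step 16: a a a a a a a A A  =>  a a a a a a a a A   (applied A -> a)
  Step 17: a a a a a a a a A  =>  a a a a a a a a A A   (applied A -> A A)
  Step 18: a a a a a a a a A A  =>  a a a a a a a a a A   (applied A -> a)
  Step 19: a a a a a a a a a A  =>  a a a a a a a a a a   (applied A -> a)
Final yield: a a a a a a a a a a
Total rewrite steps: 19

19


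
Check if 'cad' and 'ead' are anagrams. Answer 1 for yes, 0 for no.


Sort characters of 'cad': 'acd'
Sort characters of 'ead': 'ade'
Sorted forms differ -> they are NOT anagrams
Result: 0

0


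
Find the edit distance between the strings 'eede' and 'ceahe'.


Building DP table for s1='eede' (len 4) and s2='ceahe' (len 5):
       c  e  a  h  e
    0  1  2  3  4  5
  e 1  1  1  2  3  4
  e 2  2  1  2  3  3
  d 3  3  2  2  3  4
  e 4  4  3  3  3  3
Edit distance = dp[4][5] = 3

3


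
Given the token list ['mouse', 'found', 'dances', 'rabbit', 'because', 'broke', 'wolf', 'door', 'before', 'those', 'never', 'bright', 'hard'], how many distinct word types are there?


Listing all tokens and tracking unique types:
  Token 1: 'mouse' -> NEW (unique so far: 1)
  Token 2: 'found' -> NEW (unique so far: 2)
  Token 3: 'dances' -> NEW (unique so far: 3)
  Token 4: 'rabbit' -> NEW (unique so far: 4)
  Token 5: 'because' -> NEW (unique so far: 5)
  Token 6: 'broke' -> NEW (unique so far: 6)
  Token 7: 'wolf' -> NEW (unique so far: 7)
  Token 8: 'door' -> NEW (unique so far: 8)
  Token 9: 'before' -> NEW (unique so far: 9)
  Token 10: 'those' -> NEW (unique so far: 10)
  Token 11: 'never' -> NEW (unique so far: 11)
  Token 12: 'bright' -> NEW (unique so far: 12)
  Token 13: 'hard' -> NEW (unique so far: 13)
Unique types: ('because', 'before', 'bright', 'broke', 'dances', 'door', 'found', 'hard', 'mouse', 'never', 'rabbit', 'those', 'wolf')
Vocabulary size: 13

13


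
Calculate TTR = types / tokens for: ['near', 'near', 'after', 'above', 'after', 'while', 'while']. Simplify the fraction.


Tokens: 7
Unique types: ('above', 'after', 'near', 'while') = 4
TTR = 4/7
Already in lowest terms.

4/7


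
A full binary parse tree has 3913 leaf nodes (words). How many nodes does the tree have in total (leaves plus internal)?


Leaf nodes (terminals): 3913
Internal nodes = n - 1 = 3913 - 1 = 3912
Total = leaves + internal = 3913 + 3912 = 7825

7825


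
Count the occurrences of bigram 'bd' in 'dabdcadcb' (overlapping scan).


Scanning 'dabdcadcb' for bigram 'bd':
  Position 0: 'da' -> no
  Position 1: 'ab' -> no
  Position 2: 'bd' -> MATCH
  Position 3: 'dc' -> no
  Position 4: 'ca' -> no
  Position 5: 'ad' -> no
  Position 6: 'dc' -> no
  Position 7: 'cb' -> no
Total matches: 1

1


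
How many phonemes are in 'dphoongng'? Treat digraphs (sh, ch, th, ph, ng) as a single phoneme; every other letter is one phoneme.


Parsing 'dphoongng' greedily, digraphs first:
  'd' -> consonant phoneme (phonemes so far: 1)
  'ph' -> digraph (1 consonant phoneme) (phonemes so far: 2)
  'o' -> vowel phoneme (phonemes so far: 3)
  'o' -> vowel phoneme (phonemes so far: 4)
  'ng' -> digraph (1 consonant phoneme) (phonemes so far: 5)
  'ng' -> digraph (1 consonant phoneme) (phonemes so far: 6)
Total phonemes: 6

6


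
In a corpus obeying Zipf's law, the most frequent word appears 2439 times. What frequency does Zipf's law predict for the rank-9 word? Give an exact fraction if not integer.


Zipf's law: freq(rank) = f1 / rank
f1 = 2439, rank = 9
freq = 2439 / 9
= 271

271


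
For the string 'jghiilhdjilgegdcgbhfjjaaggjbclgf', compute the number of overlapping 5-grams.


String 'jghiilhdjilgegdcgbhfjjaaggjbclgf' has length L = 32.
Number of overlapping n-grams = L - n + 1
Substituting: 32 - 5 + 1 = 28

28


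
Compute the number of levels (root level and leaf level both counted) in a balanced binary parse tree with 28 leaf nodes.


In a balanced binary tree with n leaves the deepest leaf is ceil(log2(n)) edges below the root,
so counting node levels inclusive of root and leaves gives ceil(log2(n)) + 1 levels.
log2(28) = 4.8074
ceil(4.8074) = 5
levels = 5 + 1 = 6

6


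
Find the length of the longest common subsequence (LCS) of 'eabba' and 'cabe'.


DP table for LCS of 'eabba' and 'cabe':
       c  a  b  e
    0  0  0  0  0
  e 0  0  0  0  1
  a 0  0  1  1  1
  b 0  0  1  2  2
  b 0  0  1  2  2
  a 0  0  1  2  2
LCS: 'ab'
LCS length = 2

2


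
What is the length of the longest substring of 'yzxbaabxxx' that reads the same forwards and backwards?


Scanning 'yzxbaabxxx' for palindromic substrings.
Substring at positions 2-7: 'xbaabx'.
Check: reverse('xbaabx') = 'xbaabx' -> palindrome confirmed.
Neighbouring characters ('z' / 'x') break symmetry, so it cannot extend further.
No longer palindromic substring exists; longest length = 6

6


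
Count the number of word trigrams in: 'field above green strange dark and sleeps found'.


Word trigrams from [8] words:
  Trigram 1: (field above green)
  Trigram 2: (above green strange)
  Trigram 3: (green strange dark)
  Trigram 4: (strange dark and)
  Trigram 5: (dark and sleeps)
  Trigram 6: (and sleeps found)
Total word trigrams: 8 - 2 = 6

6


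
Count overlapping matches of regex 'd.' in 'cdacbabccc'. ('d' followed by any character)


Pattern: d. means 'd' followed by any character.
Scanning 'cdacbabccc' position-by-position:
  Pos 0: window 'cd' -> no
  Pos 1: window 'da' -> MATCH
  Pos 2: window 'ac' -> no
  Pos 3: window 'cb' -> no
  Pos 4: window 'ba' -> no
  Pos 5: window 'ab' -> no
  Pos 6: window 'bc' -> no
  Pos 7: window 'cc' -> no
  Pos 8: window 'cc' -> no
  Pos 9: window 'c' -> no
Total matches: 1

1


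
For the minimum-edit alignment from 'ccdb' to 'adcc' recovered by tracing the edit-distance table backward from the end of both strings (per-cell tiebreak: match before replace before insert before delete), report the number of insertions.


Edit distance = 4. Backtracking from cell (4, 4) with preference match > replace > insert > delete,
then listing the resulting alignment 'ccdb' -> 'adcc' left to right:
  Step 1: replace c->a
  Step 2: replace c->d
  Step 3: replace d->c
  Step 4: replace b->c
Total insertions: 0

0


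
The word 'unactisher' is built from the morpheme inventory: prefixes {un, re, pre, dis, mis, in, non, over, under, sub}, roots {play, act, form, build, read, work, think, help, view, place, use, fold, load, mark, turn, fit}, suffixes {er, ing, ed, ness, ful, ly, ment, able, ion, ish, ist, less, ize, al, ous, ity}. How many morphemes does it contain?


Segmenting 'unactisher' against the inventory:
  'un' -> prefix (morpheme 1)
  'act' -> root (morpheme 2)
  'ish' -> suffix (morpheme 3)
  'er' -> suffix (morpheme 4)
Total morphemes: 4

4


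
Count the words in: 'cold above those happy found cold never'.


Counting words by splitting on spaces:
  Word 1: 'cold'
  Word 2: 'above'
  Word 3: 'those'
  Word 4: 'happy'
  Word 5: 'found'
  Word 6: 'cold'
  Word 7: 'never'
Total words: 7

7


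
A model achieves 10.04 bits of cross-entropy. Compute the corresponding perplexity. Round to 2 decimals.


Perplexity formula: PP = 2^H
H = 10.04
PP = 2^10.04
Decompose: 2^10.04 = 2^10 * 2^0.04
2^10 = 1024, 2^0.04 ~ 1.0281138
PP ~ 1024 * 1.0281138 = 1052.7885312
Rounded to 2 decimals: 1052.79

1052.79


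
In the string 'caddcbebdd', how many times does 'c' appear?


Scanning 'caddcbebdd' for 'c':
  Position 0: 'c' -> MATCH (count: 1)
  Position 4: 'c' -> MATCH (count: 2)
Total occurrences of 'c': 2

2


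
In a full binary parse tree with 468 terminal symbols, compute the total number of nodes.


Leaf nodes (terminals): 468
Internal nodes = n - 1 = 468 - 1 = 467
Total = leaves + internal = 468 + 467 = 935

935


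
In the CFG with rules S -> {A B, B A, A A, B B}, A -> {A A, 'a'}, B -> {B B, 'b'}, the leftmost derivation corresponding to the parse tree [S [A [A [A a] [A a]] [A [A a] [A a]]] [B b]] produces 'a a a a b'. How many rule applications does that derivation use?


Every bracketed nonterminal node [X ...] in the tree is produced by exactly one rule application.
Reading the tree off as a leftmost derivation:
  Step 1: S  =>  A B   (applied S -> A B)
  Step 2: A B  =>  A A B   (applied A -> A A)
  Step 3: A A B  =>  A A A B   (applied A -> A A)
  Step 4: A A A B  =>  a A A B   (applied A -> a)
  Step 5: a A A B  =>  a a A B   (applied A -> a)
  Step 6: a a A B  =>  a a A A B   (applied A -> A A)
  Step 7: a a A A B  =>  a a a A B   (applied A -> a)
  Step 8: a a a A B  =>  a a a a B   (applied A -> a)
  Step 9: a a a a B  =>  a a a a b   (applied B -> b)
Final yield: a a a a b
Total rewrite steps: 9

9


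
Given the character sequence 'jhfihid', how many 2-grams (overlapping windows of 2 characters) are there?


String 'jhfihid' has length L = 7.
Number of overlapping n-grams = L - n + 1
Substituting: 7 - 2 + 1 = 6

6


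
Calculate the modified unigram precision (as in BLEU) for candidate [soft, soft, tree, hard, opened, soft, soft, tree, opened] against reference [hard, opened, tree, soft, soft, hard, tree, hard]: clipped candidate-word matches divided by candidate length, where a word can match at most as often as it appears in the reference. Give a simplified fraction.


Reference word counts: {'hard': 3, 'opened': 1, 'soft': 2, 'tree': 2}
Checking each candidate word (with clipping):
  'soft' -> in reference (ref count 2, used 1/2) -> match (matches: 1)
  'soft' -> in reference (ref count 2, used 2/2) -> match (matches: 2)
  'tree' -> in reference (ref count 2, used 1/2) -> match (matches: 3)
  'hard' -> in reference (ref count 3, used 1/3) -> match (matches: 4)
  'opened' -> in reference (ref count 1, used 1/1) -> match (matches: 5)
  'soft' -> ref count 2 already used up (2/2) -> clipped, no match (matches: 5)
  'soft' -> ref count 2 already used up (2/2) -> clipped, no match (matches: 5)
  'tree' -> in reference (ref count 2, used 2/2) -> match (matches: 6)
  'opened' -> ref count 1 already used up (1/1) -> clipped, no match (matches: 6)
Clipped matches: 6, Candidate length: 9
Precision = 6/9 = 2/3

2/3


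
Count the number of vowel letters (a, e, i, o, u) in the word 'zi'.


Scanning each character of 'zi':
  Position 1: 'z' -> consonant (running count: 0)
  Position 2: 'i' -> vowel (running count: 1)
Total vowels: 1

1


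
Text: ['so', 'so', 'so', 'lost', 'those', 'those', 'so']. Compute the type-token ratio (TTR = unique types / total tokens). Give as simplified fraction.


Tokens: 7
Unique types: ('lost', 'so', 'those') = 3
TTR = 3/7
Already in lowest terms.

3/7


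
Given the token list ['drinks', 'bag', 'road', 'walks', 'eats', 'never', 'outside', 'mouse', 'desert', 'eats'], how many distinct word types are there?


Listing all tokens and tracking unique types:
  Token 1: 'drinks' -> NEW (unique so far: 1)
  Token 2: 'bag' -> NEW (unique so far: 2)
  Token 3: 'road' -> NEW (unique so far: 3)
  Token 4: 'walks' -> NEW (unique so far: 4)
  Token 5: 'eats' -> NEW (unique so far: 5)
  Token 6: 'never' -> NEW (unique so far: 6)
  Token 7: 'outside' -> NEW (unique so far: 7)
  Token 8: 'mouse' -> NEW (unique so far: 8)
  Token 9: 'desert' -> NEW (unique so far: 9)
  Token 10: 'eats' -> duplicate (unique so far: 9)
Unique types: ('bag', 'desert', 'drinks', 'eats', 'mouse', 'never', 'outside', 'road', 'walks')
Vocabulary size: 9

9


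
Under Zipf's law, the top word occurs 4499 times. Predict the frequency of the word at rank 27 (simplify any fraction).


Zipf's law: freq(rank) = f1 / rank
f1 = 4499, rank = 27
freq = 4499 / 27
GCD(4499, 27) = 1
Simplified: 4499/27

4499/27


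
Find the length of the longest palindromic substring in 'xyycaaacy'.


Scanning 'xyycaaacy' for palindromic substrings.
Substring at positions 2-8: 'ycaaacy'.
Check: reverse('ycaaacy') = 'ycaaacy' -> palindrome confirmed.
Neighbouring characters ('y' / '-') break symmetry, so it cannot extend further.
No longer palindromic substring exists; longest length = 7

7


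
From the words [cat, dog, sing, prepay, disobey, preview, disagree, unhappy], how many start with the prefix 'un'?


Checking each word for prefix 'un':
  'cat' -> no (count: 0)
  'dog' -> no (count: 0)
  'sing' -> no (count: 0)
  'prepay' -> no (count: 0)
  'disobey' -> no (count: 0)
  'preview' -> no (count: 0)
  'disagree' -> no (count: 0)
  'unhappy' -> YES, starts with 'un' (count: 1)
Total with prefix 'un': 1

1


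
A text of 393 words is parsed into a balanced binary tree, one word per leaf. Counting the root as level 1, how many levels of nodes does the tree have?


In a balanced binary tree with n leaves the deepest leaf is ceil(log2(n)) edges below the root,
so counting node levels inclusive of root and leaves gives ceil(log2(n)) + 1 levels.
log2(393) = 8.6184
ceil(8.6184) = 9
levels = 9 + 1 = 10

10


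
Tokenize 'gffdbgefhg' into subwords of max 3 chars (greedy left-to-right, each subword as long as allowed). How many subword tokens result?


'gffdbgefhg' has 10 characters.
Chunking with max size 3:
  Chunk 1: 'gff' (positions 0-2)
  Chunk 2: 'dbg' (positions 3-5)
  Chunk 3: 'efh' (positions 6-8)
  Chunk 4: 'g' (positions 9-9)
Total chunks: ceil(10 / 3) = 4

4


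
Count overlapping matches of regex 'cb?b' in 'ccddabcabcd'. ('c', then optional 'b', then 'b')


Pattern: cb?b means 'c', then optional 'b', then 'b'.
Scanning 'ccddabcabcd' position-by-position:
  Pos 0: window 'ccd' -> no
  Pos 1: window 'cdd' -> no
  Pos 2: window 'dda' -> no
  Pos 3: window 'dab' -> no
  Pos 4: window 'abc' -> no
  Pos 5: window 'bca' -> no
  Pos 6: window 'cab' -> no
  Pos 7: window 'abc' -> no
  Pos 8: window 'bcd' -> no
  Pos 9: window 'cd' -> no
  Pos 10: window 'd' -> no
Total matches: 0

0


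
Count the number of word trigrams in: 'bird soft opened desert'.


Word trigrams from [4] words:
  Trigram 1: (bird soft opened)
  Trigram 2: (soft opened desert)
Total word trigrams: 4 - 2 = 2

2


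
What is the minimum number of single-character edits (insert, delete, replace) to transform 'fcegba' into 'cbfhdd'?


Building DP table for s1='fcegba' (len 6) and s2='cbfhdd' (len 6):
       c  b  f  h  d  d
    0  1  2  3  4  5  6
  f 1  1  2  2  3  4  5
  c 2  1  2  3  3  4  5
  e 3  2  2  3  4  4  5
  g 4  3  3  3  4  5  5
  b 5  4  3  4  4  5  6
  a 6  5  4  4  5  5  6
Edit distance = dp[6][6] = 6

6


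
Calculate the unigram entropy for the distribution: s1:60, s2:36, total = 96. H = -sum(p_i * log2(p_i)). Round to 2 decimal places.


Computing entropy H = -sum(p_i * log2(p_i)):
  s1: p = 60/96 = 0.6250, -p*log2(p) = 0.4238
  s2: p = 36/96 = 0.3750, -p*log2(p) = 0.5306
H = sum of terms = 0.9544
Rounded to 2 decimals: 0.95

0.95


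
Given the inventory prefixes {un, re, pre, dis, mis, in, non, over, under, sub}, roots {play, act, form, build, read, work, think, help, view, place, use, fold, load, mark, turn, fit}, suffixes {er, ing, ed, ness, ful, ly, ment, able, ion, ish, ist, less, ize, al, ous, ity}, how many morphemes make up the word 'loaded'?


Segmenting 'loaded' against the inventory:
  'load' -> root (morpheme 1)
  'ed' -> suffix (morpheme 2)
Total morphemes: 2

2


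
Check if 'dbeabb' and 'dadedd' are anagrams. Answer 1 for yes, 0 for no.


Sort characters of 'dbeabb': 'abbbde'
Sort characters of 'dadedd': 'adddde'
Sorted forms differ -> they are NOT anagrams
Result: 0

0


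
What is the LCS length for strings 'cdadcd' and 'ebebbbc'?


DP table for LCS of 'cdadcd' and 'ebebbbc':
       e  b  e  b  b  b  c
    0  0  0  0  0  0  0  0
  c 0  0  0  0  0  0  0  1
  d 0  0  0  0  0  0  0  1
  a 0  0  0  0  0  0  0  1
  d 0  0  0  0  0  0  0  1
  c 0  0  0  0  0  0  0  1
  d 0  0  0  0  0  0  0  1
LCS: 'c'
LCS length = 1

1


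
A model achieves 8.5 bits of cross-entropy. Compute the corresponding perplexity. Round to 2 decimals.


Perplexity formula: PP = 2^H
H = 8.5
PP = 2^8.5
Decompose: 2^8.5 = 2^8 * 2^0.5 = 2^8 * sqrt(2)
2^8 = 256, sqrt(2) ~ 1.4142136
PP ~ 256 * 1.4142136 = 362.0386816
Rounded to 2 decimals: 362.04

362.04


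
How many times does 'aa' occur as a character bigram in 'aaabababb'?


Scanning 'aaabababb' for bigram 'aa':
  Position 0: 'aa' -> MATCH
  Position 1: 'aa' -> MATCH
  Position 2: 'ab' -> no
  Position 3: 'ba' -> no
  Position 4: 'ab' -> no
  Position 5: 'ba' -> no
  Position 6: 'ab' -> no
  Position 7: 'bb' -> no
Total matches: 2

2


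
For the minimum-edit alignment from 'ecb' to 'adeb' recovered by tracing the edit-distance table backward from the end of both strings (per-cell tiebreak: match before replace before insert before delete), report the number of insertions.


Edit distance = 3. Backtracking from cell (3, 4) with preference match > replace > insert > delete,
then listing the resulting alignment 'ecb' -> 'adeb' left to right:
  Step 1: insert 'a' [insertion #1]
  Step 2: replace e->d
  Step 3: replace c->e
  Step 4: keep 'b'
Total insertions: 1

1


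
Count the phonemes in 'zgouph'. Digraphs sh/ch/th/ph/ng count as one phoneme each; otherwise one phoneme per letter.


Parsing 'zgouph' greedily, digraphs first:
  'z' -> consonant phoneme (phonemes so far: 1)
  'g' -> consonant phoneme (phonemes so far: 2)
  'o' -> vowel phoneme (phonemes so far: 3)
  'u' -> vowel phoneme (phonemes so far: 4)
  'ph' -> digraph (1 consonant phoneme) (phonemes so far: 5)
Total phonemes: 5

5


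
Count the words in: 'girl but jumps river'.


Counting words by splitting on spaces:
  Word 1: 'girl'
  Word 2: 'but'
  Word 3: 'jumps'
  Word 4: 'river'
Total words: 4

4


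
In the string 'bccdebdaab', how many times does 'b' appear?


Scanning 'bccdebdaab' for 'b':
  Position 0: 'b' -> MATCH (count: 1)
  Position 5: 'b' -> MATCH (count: 2)
  Position 9: 'b' -> MATCH (count: 3)
Total occurrences of 'b': 3

3


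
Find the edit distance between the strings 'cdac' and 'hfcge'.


Building DP table for s1='cdac' (len 4) and s2='hfcge' (len 5):
       h  f  c  g  e
    0  1  2  3  4  5
  c 1  1  2  2  3  4
  d 2  2  2  3  3  4
  a 3  3  3  3  4  4
  c 4  4  4  3  4  5
Edit distance = dp[4][5] = 5

5


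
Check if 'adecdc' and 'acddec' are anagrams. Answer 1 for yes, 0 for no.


Sort characters of 'adecdc': 'accdde'
Sort characters of 'acddec': 'accdde'
Sorted forms match -> they ARE anagrams
Result: 1

1


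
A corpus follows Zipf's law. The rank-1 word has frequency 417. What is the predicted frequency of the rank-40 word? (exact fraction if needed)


Zipf's law: freq(rank) = f1 / rank
f1 = 417, rank = 40
freq = 417 / 40
GCD(417, 40) = 1
Simplified: 417/40

417/40


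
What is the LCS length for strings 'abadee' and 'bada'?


DP table for LCS of 'abadee' and 'bada':
       b  a  d  a
    0  0  0  0  0
  a 0  0  1  1  1
  b 0  1  1  1  1
  a 0  1  2  2  2
  d 0  1  2  3  3
  e 0  1  2  3  3
  e 0  1  2  3  3
LCS: 'bad'
LCS length = 3

3


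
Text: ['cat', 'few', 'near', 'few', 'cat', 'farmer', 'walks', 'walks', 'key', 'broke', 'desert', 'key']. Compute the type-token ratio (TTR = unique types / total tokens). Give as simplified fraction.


Tokens: 12
Unique types: ('broke', 'cat', 'desert', 'farmer', 'few', 'key', 'near', 'walks') = 8
TTR = 8/12
Simplify: divide both by 4 -> 2/3
TTR = 2/3

2/3


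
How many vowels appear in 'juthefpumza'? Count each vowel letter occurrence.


Scanning each character of 'juthefpumza':
  Position 1: 'j' -> consonant (running count: 0)
  Position 2: 'u' -> vowel (running count: 1)
  Position 3: 't' -> consonant (running count: 1)
  Position 4: 'h' -> consonant (running count: 1)
  Position 5: 'e' -> vowel (running count: 2)
  Position 6: 'f' -> consonant (running count: 2)
  Position 7: 'p' -> consonant (running count: 2)
  Position 8: 'u' -> vowel (running count: 3)
  Position 9: 'm' -> consonant (running count: 3)
  Position 10: 'z' -> consonant (running count: 3)
  Position 11: 'a' -> vowel (running count: 4)
Total vowels: 4

4


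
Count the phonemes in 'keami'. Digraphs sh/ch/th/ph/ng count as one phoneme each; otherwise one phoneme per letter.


Parsing 'keami' greedily, digraphs first:
  'k' -> consonant phoneme (phonemes so far: 1)
  'e' -> vowel phoneme (phonemes so far: 2)
  'a' -> vowel phoneme (phonemes so far: 3)
  'm' -> consonant phoneme (phonemes so far: 4)
  'i' -> vowel phoneme (phonemes so far: 5)
Total phonemes: 5

5


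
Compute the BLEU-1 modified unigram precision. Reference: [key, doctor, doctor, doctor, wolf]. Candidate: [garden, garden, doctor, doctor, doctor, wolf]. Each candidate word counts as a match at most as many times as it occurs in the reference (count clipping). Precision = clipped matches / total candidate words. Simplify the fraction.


Reference word counts: {'doctor': 3, 'key': 1, 'wolf': 1}
Checking each candidate word (with clipping):
  'garden' -> not in reference -> no match (matches: 0)
  'garden' -> not in reference -> no match (matches: 0)
  'doctor' -> in reference (ref count 3, used 1/3) -> match (matches: 1)
  'doctor' -> in reference (ref count 3, used 2/3) -> match (matches: 2)
  'doctor' -> in reference (ref count 3, used 3/3) -> match (matches: 3)
  'wolf' -> in reference (ref count 1, used 1/1) -> match (matches: 4)
Clipped matches: 4, Candidate length: 6
Precision = 4/6 = 2/3

2/3


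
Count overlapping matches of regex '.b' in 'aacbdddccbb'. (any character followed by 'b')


Pattern: .b means any character followed by 'b'.
Scanning 'aacbdddccbb' position-by-position:
  Pos 0: window 'aa' -> no
  Pos 1: window 'ac' -> no
  Pos 2: window 'cb' -> MATCH
  Pos 3: window 'bd' -> no
  Pos 4: window 'dd' -> no
  Pos 5: window 'dd' -> no
  Pos 6: window 'dc' -> no
  Pos 7: window 'cc' -> no
  Pos 8: window 'cb' -> MATCH
  Pos 9: window 'bb' -> MATCH
  Pos 10: window 'b' -> no
Total matches: 3

3


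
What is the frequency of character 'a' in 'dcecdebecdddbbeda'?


Scanning 'dcecdebecdddbbeda' for 'a':
  Position 16: 'a' -> MATCH (count: 1)
Total occurrences of 'a': 1

1


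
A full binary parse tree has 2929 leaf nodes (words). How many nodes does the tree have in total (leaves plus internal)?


Leaf nodes (terminals): 2929
Internal nodes = n - 1 = 2929 - 1 = 2928
Total = leaves + internal = 2929 + 2928 = 5857

5857


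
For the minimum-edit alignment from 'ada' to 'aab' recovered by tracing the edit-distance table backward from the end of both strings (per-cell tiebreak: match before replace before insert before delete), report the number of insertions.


Edit distance = 2. Backtracking from cell (3, 3) with preference match > replace > insert > delete,
then listing the resulting alignment 'ada' -> 'aab' left to right:
  Step 1: keep 'a'
  Step 2: replace d->a
  Step 3: replace a->b
Total insertions: 0

0


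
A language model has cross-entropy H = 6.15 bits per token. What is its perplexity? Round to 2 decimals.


Perplexity formula: PP = 2^H
H = 6.15
PP = 2^6.15
Decompose: 2^6.15 = 2^6 * 2^0.15
2^6 = 64, 2^0.15 ~ 1.1095695
PP ~ 64 * 1.1095695 = 71.0124480
Rounded to 2 decimals: 71.01

71.01


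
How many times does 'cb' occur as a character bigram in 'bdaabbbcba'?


Scanning 'bdaabbbcba' for bigram 'cb':
  Position 0: 'bd' -> no
  Position 1: 'da' -> no
  Position 2: 'aa' -> no
  Position 3: 'ab' -> no
  Position 4: 'bb' -> no
  Position 5: 'bb' -> no
  Position 6: 'bc' -> no
  Position 7: 'cb' -> MATCH
  Position 8: 'ba' -> no
Total matches: 1

1


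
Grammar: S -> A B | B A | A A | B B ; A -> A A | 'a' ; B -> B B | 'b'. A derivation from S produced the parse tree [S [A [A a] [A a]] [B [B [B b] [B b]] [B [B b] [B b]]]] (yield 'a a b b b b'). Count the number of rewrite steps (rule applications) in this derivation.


Every bracketed nonterminal node [X ...] in the tree is produced by exactly one rule application.
Reading the tree off as a leftmost derivation:
  Step 1: S  =>  A B   (applied S -> A B)
  Step 2: A B  =>  A A B   (applied A -> A A)
  Step 3: A A B  =>  a A B   (applied A -> a)
  Step 4: a A B  =>  a a B   (applied A -> a)
  Step 5: a a B  =>  a a B B   (applied B -> B B)
  Step 6: a a B B  =>  a a B B B   (applied B -> B B)
  Step 7: a a B B B  =>  a a b B B   (applied B -> b)
  Step 8: a a b B B  =>  a a b b B   (applied B -> b)
  Step 9: a a b b B  =>  a a b b B B   (applied B -> B B)
  Step 10: a a b b B B  =>  a a b b b B   (applied B -> b)
  Step 11: a a b b b B  =>  a a b b b b   (applied B -> b)
Final yield: a a b b b b
Total rewrite steps: 11

11


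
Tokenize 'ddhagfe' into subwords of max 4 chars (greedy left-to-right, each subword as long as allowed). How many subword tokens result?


'ddhagfe' has 7 characters.
Chunking with max size 4:
  Chunk 1: 'ddha' (positions 0-3)
  Chunk 2: 'gfe' (positions 4-6)
Total chunks: ceil(7 / 4) = 2

2


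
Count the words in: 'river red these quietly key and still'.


Counting words by splitting on spaces:
  Word 1: 'river'
  Word 2: 'red'
  Word 3: 'these'
  Word 4: 'quietly'
  Word 5: 'key'
  Word 6: 'and'
  Word 7: 'still'
Total words: 7

7


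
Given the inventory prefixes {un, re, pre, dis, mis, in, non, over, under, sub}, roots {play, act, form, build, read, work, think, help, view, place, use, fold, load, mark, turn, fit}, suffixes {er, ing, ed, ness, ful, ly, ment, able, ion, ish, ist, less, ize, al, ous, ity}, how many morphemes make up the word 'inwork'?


Segmenting 'inwork' against the inventory:
  'in' -> prefix (morpheme 1)
  'work' -> root (morpheme 2)
Total morphemes: 2

2


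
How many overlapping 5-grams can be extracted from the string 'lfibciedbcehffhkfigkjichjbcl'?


String 'lfibciedbcehffhkfigkjichjbcl' has length L = 28.
Number of overlapping n-grams = L - n + 1
Substituting: 28 - 5 + 1 = 24

24


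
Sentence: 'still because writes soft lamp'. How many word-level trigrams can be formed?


Word trigrams from [5] words:
  Trigram 1: (still because writes)
  Trigram 2: (because writes soft)
  Trigram 3: (writes soft lamp)
Total word trigrams: 5 - 2 = 3

3


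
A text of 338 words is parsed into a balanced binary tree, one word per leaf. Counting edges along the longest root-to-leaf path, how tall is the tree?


In a balanced binary tree with n leaves the deepest leaf is ceil(log2(n)) edges below the root.
log2(338) = 8.4009
ceil(8.4009) = 9
height (edges) = 9

9


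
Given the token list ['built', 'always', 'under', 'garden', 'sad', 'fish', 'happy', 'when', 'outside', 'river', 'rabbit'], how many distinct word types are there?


Listing all tokens and tracking unique types:
  Token 1: 'built' -> NEW (unique so far: 1)
  Token 2: 'always' -> NEW (unique so far: 2)
  Token 3: 'under' -> NEW (unique so far: 3)
  Token 4: 'garden' -> NEW (unique so far: 4)
  Token 5: 'sad' -> NEW (unique so far: 5)
  Token 6: 'fish' -> NEW (unique so far: 6)
  Token 7: 'happy' -> NEW (unique so far: 7)
  Token 8: 'when' -> NEW (unique so far: 8)
  Token 9: 'outside' -> NEW (unique so far: 9)
  Token 10: 'river' -> NEW (unique so far: 10)
  Token 11: 'rabbit' -> NEW (unique so far: 11)
Unique types: ('always', 'built', 'fish', 'garden', 'happy', 'outside', 'rabbit', 'river', 'sad', 'under', 'when')
Vocabulary size: 11

11


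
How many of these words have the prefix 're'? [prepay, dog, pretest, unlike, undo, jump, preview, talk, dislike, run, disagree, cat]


Checking each word for prefix 're':
  'prepay' -> no (count: 0)
  'dog' -> no (count: 0)
  'pretest' -> no (count: 0)
  'unlike' -> no (count: 0)
  'undo' -> no (count: 0)
  'jump' -> no (count: 0)
  'preview' -> no (count: 0)
  'talk' -> no (count: 0)
  'dislike' -> no (count: 0)
  'run' -> no (count: 0)
  'disagree' -> no (count: 0)
  'cat' -> no (count: 0)
Total with prefix 're': 0

0


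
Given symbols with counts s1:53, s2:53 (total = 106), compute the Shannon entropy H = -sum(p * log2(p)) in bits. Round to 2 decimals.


Computing entropy H = -sum(p_i * log2(p_i)):
  s1: p = 53/106 = 0.5000, -p*log2(p) = 0.5000
  s2: p = 53/106 = 0.5000, -p*log2(p) = 0.5000
H = sum of terms = 1.0000
Rounded to 2 decimals: 1.00

1.00


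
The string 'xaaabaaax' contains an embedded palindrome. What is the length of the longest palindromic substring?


Scanning 'xaaabaaax' for palindromic substrings.
Substring at positions 0-8: 'xaaabaaax'.
Check: reverse('xaaabaaax') = 'xaaabaaax' -> palindrome confirmed.
No longer palindromic substring exists; longest length = 9

9


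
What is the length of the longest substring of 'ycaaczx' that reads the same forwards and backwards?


Scanning 'ycaaczx' for palindromic substrings.
Substring at positions 1-4: 'caac'.
Check: reverse('caac') = 'caac' -> palindrome confirmed.
Neighbouring characters ('y' / 'z') break symmetry, so it cannot extend further.
No longer palindromic substring exists; longest length = 4

4


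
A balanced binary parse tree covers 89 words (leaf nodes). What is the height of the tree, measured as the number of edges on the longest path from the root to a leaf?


In a balanced binary tree with n leaves the deepest leaf is ceil(log2(n)) edges below the root.
log2(89) = 6.4757
ceil(6.4757) = 7
height (edges) = 7

7


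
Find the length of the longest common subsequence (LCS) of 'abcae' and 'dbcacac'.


DP table for LCS of 'abcae' and 'dbcacac':
       d  b  c  a  c  a  c
    0  0  0  0  0  0  0  0
  a 0  0  0  0  1  1  1  1
  b 0  0  1  1  1  1  1  1
  c 0  0  1  2  2  2  2  2
  a 0  0  1  2  3  3  3  3
  e 0  0  1  2  3  3  3  3
LCS: 'aca'
LCS length = 3

3


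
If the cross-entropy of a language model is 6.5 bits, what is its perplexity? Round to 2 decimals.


Perplexity formula: PP = 2^H
H = 6.5
PP = 2^6.5
Decompose: 2^6.5 = 2^6 * 2^0.5 = 2^6 * sqrt(2)
2^6 = 64, sqrt(2) ~ 1.4142136
PP ~ 64 * 1.4142136 = 90.5096704
Rounded to 2 decimals: 90.51

90.51


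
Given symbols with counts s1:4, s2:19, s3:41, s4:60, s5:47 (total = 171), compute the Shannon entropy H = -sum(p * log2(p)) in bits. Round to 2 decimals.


Computing entropy H = -sum(p_i * log2(p_i)):
  s1: p = 4/171 = 0.0234, -p*log2(p) = 0.1267
  s2: p = 19/171 = 0.1111, -p*log2(p) = 0.3522
  s3: p = 41/171 = 0.2398, -p*log2(p) = 0.4940
  s4: p = 60/171 = 0.3509, -p*log2(p) = 0.5302
  s5: p = 47/171 = 0.2749, -p*log2(p) = 0.5121
H = sum of terms = 2.0152
Rounded to 2 decimals: 2.02

2.02


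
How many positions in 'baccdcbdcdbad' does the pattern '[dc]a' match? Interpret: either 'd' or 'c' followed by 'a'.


Pattern: [dc]a means either 'd' or 'c' followed by 'a'.
Scanning 'baccdcbdcdbad' position-by-position:
  Pos 0: window 'ba' -> no
  Pos 1: window 'ac' -> no
  Pos 2: window 'cc' -> no
  Pos 3: window 'cd' -> no
  Pos 4: window 'dc' -> no
  Pos 5: window 'cb' -> no
  Pos 6: window 'bd' -> no
  Pos 7: window 'dc' -> no
  Pos 8: window 'cd' -> no
  Pos 9: window 'db' -> no
  Pos 10: window 'ba' -> no
  Pos 11: window 'ad' -> no
  Pos 12: window 'd' -> no
Total matches: 0

0


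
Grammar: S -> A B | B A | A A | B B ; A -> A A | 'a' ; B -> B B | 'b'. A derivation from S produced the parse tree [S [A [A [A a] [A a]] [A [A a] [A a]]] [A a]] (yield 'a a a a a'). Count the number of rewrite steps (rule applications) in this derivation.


Every bracketed nonterminal node [X ...] in the tree is produced by exactly one rule application.
Reading the tree off as a leftmost derivation:
  Step 1: S  =>  A A   (applied S -> A A)
  Step 2: A A  =>  A A A   (applied A -> A A)
  Step 3: A A A  =>  A A A A   (applied A -> A A)
  Step 4: A A A A  =>  a A A A   (applied A -> a)
  Step 5: a A A A  =>  a a A A   (applied A -> a)
  Step 6: a a A A  =>  a a A A A   (applied A -> A A)
  Step 7: a a A A A  =>  a a a A A   (applied A -> a)
  Step 8: a a a A A  =>  a a a a A   (applied A -> a)
  Step 9: a a a a A  =>  a a a a a   (applied A -> a)
Final yield: a a a a a
Total rewrite steps: 9

9


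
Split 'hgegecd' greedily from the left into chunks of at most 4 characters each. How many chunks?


'hgegecd' has 7 characters.
Chunking with max size 4:
  Chunk 1: 'hgeg' (positions 0-3)
  Chunk 2: 'ecd' (positions 4-6)
Total chunks: ceil(7 / 4) = 2

2


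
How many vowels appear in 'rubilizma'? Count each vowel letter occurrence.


Scanning each character of 'rubilizma':
  Position 1: 'r' -> consonant (running count: 0)
  Position 2: 'u' -> vowel (running count: 1)
  Position 3: 'b' -> consonant (running count: 1)
  Position 4: 'i' -> vowel (running count: 2)
  Position 5: 'l' -> consonant (running count: 2)
  Position 6: 'i' -> vowel (running count: 3)
  Position 7: 'z' -> consonant (running count: 3)
  Position 8: 'm' -> consonant (running count: 3)
  Position 9: 'a' -> vowel (running count: 4)
Total vowels: 4

4


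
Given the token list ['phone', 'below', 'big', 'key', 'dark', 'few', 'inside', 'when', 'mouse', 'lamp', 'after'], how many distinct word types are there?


Listing all tokens and tracking unique types:
  Token 1: 'phone' -> NEW (unique so far: 1)
  Token 2: 'below' -> NEW (unique so far: 2)
  Token 3: 'big' -> NEW (unique so far: 3)
  Token 4: 'key' -> NEW (unique so far: 4)
  Token 5: 'dark' -> NEW (unique so far: 5)
  Token 6: 'few' -> NEW (unique so far: 6)
  Token 7: 'inside' -> NEW (unique so far: 7)
  Token 8: 'when' -> NEW (unique so far: 8)
  Token 9: 'mouse' -> NEW (unique so far: 9)
  Token 10: 'lamp' -> NEW (unique so far: 10)
  Token 11: 'after' -> NEW (unique so far: 11)
Unique types: ('after', 'below', 'big', 'dark', 'few', 'inside', 'key', 'lamp', 'mouse', 'phone', 'when')
Vocabulary size: 11

11


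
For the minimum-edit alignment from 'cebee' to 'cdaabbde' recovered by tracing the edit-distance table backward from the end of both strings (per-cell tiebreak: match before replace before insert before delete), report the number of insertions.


Edit distance = 5. Backtracking from cell (5, 8) with preference match > replace > insert > delete,
then listing the resulting alignment 'cebee' -> 'cdaabbde' left to right:
  Step 1: keep 'c'
  Step 2: insert 'd' [insertion #1]
  Step 3: insert 'a' [insertion #2]
  Step 4: insert 'a' [insertion #3]
  Step 5: replace e->b
  Step 6: keep 'b'
  Step 7: replace e->d
  Step 8: keep 'e'
Total insertions: 3

3


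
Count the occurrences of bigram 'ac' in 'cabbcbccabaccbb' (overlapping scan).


Scanning 'cabbcbccabaccbb' for bigram 'ac':
  Position 0: 'ca' -> no
  Position 1: 'ab' -> no
  Position 2: 'bb' -> no
  Position 3: 'bc' -> no
  Position 4: 'cb' -> no
  Position 5: 'bc' -> no
  Position 6: 'cc' -> no
  Position 7: 'ca' -> no
  Position 8: 'ab' -> no
  Position 9: 'ba' -> no
  Position 10: 'ac' -> MATCH
  Position 11: 'cc' -> no
  Position 12: 'cb' -> no
  Position 13: 'bb' -> no
Total matches: 1

1


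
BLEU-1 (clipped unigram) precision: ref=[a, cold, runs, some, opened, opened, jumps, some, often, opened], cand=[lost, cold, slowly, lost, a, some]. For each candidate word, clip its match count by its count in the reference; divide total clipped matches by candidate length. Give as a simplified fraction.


Reference word counts: {'a': 1, 'cold': 1, 'jumps': 1, 'often': 1, 'opened': 3, 'runs': 1, 'some': 2}
Checking each candidate word (with clipping):
  'lost' -> not in reference -> no match (matches: 0)
  'cold' -> in reference (ref count 1, used 1/1) -> match (matches: 1)
  'slowly' -> not in reference -> no match (matches: 1)
  'lost' -> not in reference -> no match (matches: 1)
  'a' -> in reference (ref count 1, used 1/1) -> match (matches: 2)
  'some' -> in reference (ref count 2, used 1/2) -> match (matches: 3)
Clipped matches: 3, Candidate length: 6
Precision = 3/6 = 1/2

1/2


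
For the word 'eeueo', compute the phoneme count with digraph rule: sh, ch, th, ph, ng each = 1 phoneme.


Parsing 'eeueo' greedily, digraphs first:
  'e' -> vowel phoneme (phonemes so far: 1)
  'e' -> vowel phoneme (phonemes so far: 2)
  'u' -> vowel phoneme (phonemes so far: 3)
  'e' -> vowel phoneme (phonemes so far: 4)
  'o' -> vowel phoneme (phonemes so far: 5)
Total phonemes: 5

5
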